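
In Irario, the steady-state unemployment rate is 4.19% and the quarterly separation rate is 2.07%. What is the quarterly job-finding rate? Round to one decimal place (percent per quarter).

Job-finding rate ≈ 47.3% per quarter.

From u* = s/(s+f): f = s·(1−u)/u.
f = 2.07 × (1 − 0.0419) / 0.0419 = 1.9833 / 0.0419 ≈ 47.3% per quarter.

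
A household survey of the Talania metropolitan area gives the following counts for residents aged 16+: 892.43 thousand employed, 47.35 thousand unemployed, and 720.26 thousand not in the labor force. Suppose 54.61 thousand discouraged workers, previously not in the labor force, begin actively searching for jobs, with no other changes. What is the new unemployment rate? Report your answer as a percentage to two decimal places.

New unemployment rate ≈ 10.25%.

Initially, labor force = 892.43 + 47.35 = 939.78 thousand, so u = 47.35/939.78 = 5.04%.
After the change, unemployed and labor force both rise by 54.61 → E = 892.43, U = 101.96, labor force = 994.39 thousand.
New unemployment rate = 101.96 / 994.39 = 10.25%.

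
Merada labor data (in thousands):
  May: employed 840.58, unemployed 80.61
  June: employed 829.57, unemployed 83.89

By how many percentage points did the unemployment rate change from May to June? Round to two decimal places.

May: labor force = 840.58 + 80.61 = 921.19; u = 80.61/921.19 = 8.75%.
June: labor force = 829.57 + 83.89 = 913.46; u = 83.89/913.46 = 9.18%.
Change = 9.18% − 8.75% = +0.43 pp.

The unemployment rate changed by +0.43 percentage points.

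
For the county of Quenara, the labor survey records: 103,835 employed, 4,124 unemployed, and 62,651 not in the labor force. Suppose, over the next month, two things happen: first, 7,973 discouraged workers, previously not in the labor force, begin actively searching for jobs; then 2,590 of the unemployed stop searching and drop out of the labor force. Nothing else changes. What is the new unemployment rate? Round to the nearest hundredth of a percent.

Initially, labor force = 103,835 + 4,124 = 107,959, so u = 4,124/107,959 = 3.82%.
After the first change, unemployed and labor force both rise by 7,973 → E = 103,835, U = 12,097, labor force = 115,932.
After the second change, unemployed and labor force both fall by 2,590 → E = 103,835, U = 9,507, labor force = 113,342.
New unemployment rate = 9,507 / 113,342 = 8.39%.

New unemployment rate ≈ 8.39%.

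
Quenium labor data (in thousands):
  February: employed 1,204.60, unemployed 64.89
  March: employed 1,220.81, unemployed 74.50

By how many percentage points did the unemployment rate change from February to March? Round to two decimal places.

The unemployment rate changed by +0.64 percentage points.

February: labor force = 1,204.60 + 64.89 = 1,269.49; u = 64.89/1,269.49 = 5.11%.
March: labor force = 1,220.81 + 74.50 = 1,295.31; u = 74.50/1,295.31 = 5.75%.
Change = 5.75% − 5.11% = +0.64 pp.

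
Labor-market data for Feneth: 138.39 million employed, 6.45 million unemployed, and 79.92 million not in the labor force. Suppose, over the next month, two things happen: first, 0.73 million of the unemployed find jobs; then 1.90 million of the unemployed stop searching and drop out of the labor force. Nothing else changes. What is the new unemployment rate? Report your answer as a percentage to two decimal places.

Initially, labor force = 138.39 + 6.45 = 144.84 million, so u = 6.45/144.84 = 4.45%.
After the first change, unemployed falls and employed rises by 0.73; labor force unchanged → E = 139.12, U = 5.72, labor force = 144.84 million.
After the second change, unemployed and labor force both fall by 1.90 → E = 139.12, U = 3.82, labor force = 142.94 million.
New unemployment rate = 3.82 / 142.94 = 2.67%.

New unemployment rate ≈ 2.67%.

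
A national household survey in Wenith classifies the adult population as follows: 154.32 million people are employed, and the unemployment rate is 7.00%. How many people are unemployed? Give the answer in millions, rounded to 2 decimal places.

About 11.62 million are unemployed.

Let U be the number unemployed. The labor force is E + U, and U/(E+U) = 0.0700.
So U = 0.0700 × 154.32 / (1 − 0.0700) = 10.8024 / 0.9300 ≈ 11.62 million.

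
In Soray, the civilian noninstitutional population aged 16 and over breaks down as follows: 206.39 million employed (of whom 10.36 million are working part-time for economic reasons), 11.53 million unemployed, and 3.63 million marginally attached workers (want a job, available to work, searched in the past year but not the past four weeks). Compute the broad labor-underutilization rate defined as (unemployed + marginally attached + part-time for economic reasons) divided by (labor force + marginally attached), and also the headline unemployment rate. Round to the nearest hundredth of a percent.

Broad underutilization rate ≈ 11.52%; headline unemployment rate ≈ 5.29%.

Labor force = 206.39 + 11.53 = 217.92 million.
Numerator = 11.53 + 3.63 + 10.36 = 25.52 million.
Denominator = 217.92 + 3.63 = 221.55 million.
Broad rate = 25.52 / 221.55 = 11.52%.
Headline unemployment rate = 11.53 / 217.92 = 5.29%.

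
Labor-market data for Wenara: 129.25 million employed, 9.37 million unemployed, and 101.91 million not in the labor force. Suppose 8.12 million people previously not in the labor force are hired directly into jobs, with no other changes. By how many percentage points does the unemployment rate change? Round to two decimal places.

Initially, labor force = 129.25 + 9.37 = 138.62 million, so u = 9.37/138.62 = 6.76%.
After the change, employed and labor force both rise by 8.12; unemployed unchanged → E = 137.37, U = 9.37, labor force = 146.74 million.
New unemployment rate = 9.37 / 146.74 = 6.39%.
Change = 6.39% − 6.76% = −0.37 percentage points.

The unemployment rate changes by −0.37 percentage points.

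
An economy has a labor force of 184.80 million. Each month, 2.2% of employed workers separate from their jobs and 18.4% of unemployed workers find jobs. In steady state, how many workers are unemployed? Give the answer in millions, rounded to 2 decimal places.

Steady-state unemployment rate u* = s/(s+f) = 2.2/(2.2+18.4) = 0.106796.
Unemployed = u* × labor force = 0.106796 × 184.80 ≈ 19.74 million.

About 19.74 million are unemployed in steady state.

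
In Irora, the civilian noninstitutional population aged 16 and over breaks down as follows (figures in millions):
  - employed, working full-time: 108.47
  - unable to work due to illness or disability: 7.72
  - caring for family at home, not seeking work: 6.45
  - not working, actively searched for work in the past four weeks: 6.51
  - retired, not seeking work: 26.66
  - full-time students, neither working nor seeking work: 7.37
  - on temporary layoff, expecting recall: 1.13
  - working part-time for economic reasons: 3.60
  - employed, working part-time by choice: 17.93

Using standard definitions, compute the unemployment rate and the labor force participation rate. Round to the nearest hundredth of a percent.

Unemployment rate ≈ 5.55%; labor force participation rate ≈ 74.06%.

Employed = 108.47 + 3.60 + 17.93 = 130.00 million (anyone who worked, including part-time for economic reasons, counts as employed).
Unemployed = 6.51 + 1.13 = 7.64 million (jobless and actively searching, or on temporary layoff).
Labor force = 130.00 + 7.64 = 137.64 million.
Not in labor force = 7.72 + 6.45 + 26.66 + 7.37 = 48.20 million (those not working and not actively searching are outside the labor force).
Civilian working-age population = 137.64 + 48.20 = 185.84 million.
Unemployment rate = 7.64 / 137.64 = 5.55%.
Labor force participation rate = 137.64 / 185.84 = 74.06%.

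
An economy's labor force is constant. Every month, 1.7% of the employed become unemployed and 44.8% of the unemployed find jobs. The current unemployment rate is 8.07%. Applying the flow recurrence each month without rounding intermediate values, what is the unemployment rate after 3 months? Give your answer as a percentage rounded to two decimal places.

With a fixed labor force, u_{t+1} = u_t + s·(1−u_t) − f·u_t = u_t·(1−s−f) + s.
Here 1−s−f = 0.535 and s = 0.017.
u_1 = 0.080700 × 0.535 + 0.017 = 0.060174.
u_2 = 0.060174 × 0.535 + 0.017 = 0.049193.
u_3 = 0.049193 × 0.535 + 0.017 = 0.043318.

Unemployment rate after three months ≈ 4.33%.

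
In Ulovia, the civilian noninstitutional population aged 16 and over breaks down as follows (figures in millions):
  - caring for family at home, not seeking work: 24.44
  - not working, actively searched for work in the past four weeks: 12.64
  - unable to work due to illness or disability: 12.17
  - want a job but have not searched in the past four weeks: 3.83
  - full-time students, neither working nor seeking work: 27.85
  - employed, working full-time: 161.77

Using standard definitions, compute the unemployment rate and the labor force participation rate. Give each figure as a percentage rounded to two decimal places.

Unemployment rate ≈ 7.25%; labor force participation rate ≈ 71.86%.

Employed = 161.77 million.
Unemployed = 12.64 million.
Labor force = 161.77 + 12.64 = 174.41 million.
Not in labor force = 24.44 + 12.17 + 3.83 + 27.85 = 68.29 million (those not working and not actively searching are outside the labor force — including those who want a job but have given up searching).
Civilian working-age population = 174.41 + 68.29 = 242.70 million.
Unemployment rate = 12.64 / 174.41 = 7.25%.
Labor force participation rate = 174.41 / 242.70 = 71.86%.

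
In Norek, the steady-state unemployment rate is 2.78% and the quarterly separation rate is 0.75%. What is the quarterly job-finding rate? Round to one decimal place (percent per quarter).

From u* = s/(s+f): f = s·(1−u)/u.
f = 0.75 × (1 − 0.0278) / 0.0278 = 0.7291 / 0.0278 ≈ 26.2% per quarter.

Job-finding rate ≈ 26.2% per quarter.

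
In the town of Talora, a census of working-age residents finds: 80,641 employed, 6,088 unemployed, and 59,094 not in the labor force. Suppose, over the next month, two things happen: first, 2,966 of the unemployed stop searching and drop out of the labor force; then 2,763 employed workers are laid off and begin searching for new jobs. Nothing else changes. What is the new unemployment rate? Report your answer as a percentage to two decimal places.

Initially, labor force = 80,641 + 6,088 = 86,729, so u = 6,088/86,729 = 7.02%.
After the first change, unemployed and labor force both fall by 2,966 → E = 80,641, U = 3,122, labor force = 83,763.
After the second change, employed falls and unemployed rises by 2,763; labor force unchanged → E = 77,878, U = 5,885, labor force = 83,763.
New unemployment rate = 5,885 / 83,763 = 7.03%.

New unemployment rate ≈ 7.03%.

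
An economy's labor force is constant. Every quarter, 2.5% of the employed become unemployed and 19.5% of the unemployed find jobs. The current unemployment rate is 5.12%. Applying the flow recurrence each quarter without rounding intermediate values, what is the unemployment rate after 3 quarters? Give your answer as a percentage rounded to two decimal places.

With a fixed labor force, u_{t+1} = u_t + s·(1−u_t) − f·u_t = u_t·(1−s−f) + s.
Here 1−s−f = 0.780 and s = 0.025.
u_1 = 0.051200 × 0.780 + 0.025 = 0.064936.
u_2 = 0.064936 × 0.780 + 0.025 = 0.075650.
u_3 = 0.075650 × 0.780 + 0.025 = 0.084007.

Unemployment rate after three quarters ≈ 8.40%.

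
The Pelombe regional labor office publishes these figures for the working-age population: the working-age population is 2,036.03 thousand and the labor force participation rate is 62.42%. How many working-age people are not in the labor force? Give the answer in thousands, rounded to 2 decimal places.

Share not in the labor force = 1 − 0.6242 = 0.3758.
Not in labor force = 0.3758 × 2,036.03 ≈ 765.14 thousand.

About 765.14 thousand are not in the labor force.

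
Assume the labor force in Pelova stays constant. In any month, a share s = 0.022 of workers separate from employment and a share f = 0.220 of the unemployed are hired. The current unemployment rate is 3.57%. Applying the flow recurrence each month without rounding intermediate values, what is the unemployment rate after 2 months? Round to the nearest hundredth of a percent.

With a fixed labor force, u_{t+1} = u_t + s·(1−u_t) − f·u_t = u_t·(1−s−f) + s.
Here 1−s−f = 0.758 and s = 0.022.
u_1 = 0.035700 × 0.758 + 0.022 = 0.049061.
u_2 = 0.049061 × 0.758 + 0.022 = 0.059188.

Unemployment rate after two months ≈ 5.92%.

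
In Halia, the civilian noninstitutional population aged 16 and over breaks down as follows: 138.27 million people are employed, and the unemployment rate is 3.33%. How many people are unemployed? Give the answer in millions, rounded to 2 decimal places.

Let U be the number unemployed. The labor force is E + U, and U/(E+U) = 0.0333.
So U = 0.0333 × 138.27 / (1 − 0.0333) = 4.6044 / 0.9667 ≈ 4.76 million.

About 4.76 million are unemployed.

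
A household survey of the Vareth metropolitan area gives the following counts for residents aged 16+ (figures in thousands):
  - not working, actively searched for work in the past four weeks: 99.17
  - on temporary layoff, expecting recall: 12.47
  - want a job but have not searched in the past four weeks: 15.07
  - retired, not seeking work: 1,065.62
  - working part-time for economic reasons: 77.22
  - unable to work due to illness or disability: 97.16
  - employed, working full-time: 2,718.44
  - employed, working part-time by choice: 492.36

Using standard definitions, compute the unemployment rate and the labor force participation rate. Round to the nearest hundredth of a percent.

Employed = 77.22 + 2,718.44 + 492.36 = 3,288.02 thousand (anyone who worked, including part-time for economic reasons, counts as employed).
Unemployed = 99.17 + 12.47 = 111.64 thousand (jobless and actively searching, or on temporary layoff).
Labor force = 3,288.02 + 111.64 = 3,399.66 thousand.
Not in labor force = 15.07 + 1,065.62 + 97.16 = 1,177.85 thousand (those not working and not actively searching are outside the labor force — including those who want a job but have given up searching).
Civilian working-age population = 3,399.66 + 1,177.85 = 4,577.51 thousand.
Unemployment rate = 111.64 / 3,399.66 = 3.28%.
Labor force participation rate = 3,399.66 / 4,577.51 = 74.27%.

Unemployment rate ≈ 3.28%; labor force participation rate ≈ 74.27%.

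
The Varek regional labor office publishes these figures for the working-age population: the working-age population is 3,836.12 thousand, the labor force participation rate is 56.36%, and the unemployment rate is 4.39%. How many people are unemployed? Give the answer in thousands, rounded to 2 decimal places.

Labor force = 0.5636 × 3,836.12 = 2,162.04 thousand.
Unemployed = 0.0439 × 2,162.04 ≈ 94.91 thousand.

About 94.91 thousand are unemployed.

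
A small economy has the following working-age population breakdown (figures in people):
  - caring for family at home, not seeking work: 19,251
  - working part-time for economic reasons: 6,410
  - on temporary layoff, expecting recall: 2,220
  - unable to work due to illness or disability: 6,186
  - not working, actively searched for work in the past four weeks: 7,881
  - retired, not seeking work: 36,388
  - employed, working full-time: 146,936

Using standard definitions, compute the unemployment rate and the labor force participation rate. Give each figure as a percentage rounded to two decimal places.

Unemployment rate ≈ 6.18%; labor force participation rate ≈ 72.56%.

Employed = 6,410 + 146,936 = 153,346 (anyone who worked, including part-time for economic reasons, counts as employed).
Unemployed = 2,220 + 7,881 = 10,101 (jobless and actively searching, or on temporary layoff).
Labor force = 153,346 + 10,101 = 163,447.
Not in labor force = 19,251 + 6,186 + 36,388 = 61,825 (those not working and not actively searching are outside the labor force).
Civilian working-age population = 163,447 + 61,825 = 225,272.
Unemployment rate = 10,101 / 163,447 = 6.18%.
Labor force participation rate = 163,447 / 225,272 = 72.56%.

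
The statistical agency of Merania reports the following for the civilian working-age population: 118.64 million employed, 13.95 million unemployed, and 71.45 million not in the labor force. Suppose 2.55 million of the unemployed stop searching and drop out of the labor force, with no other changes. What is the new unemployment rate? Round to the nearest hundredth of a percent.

New unemployment rate ≈ 8.77%.

Initially, labor force = 118.64 + 13.95 = 132.59 million, so u = 13.95/132.59 = 10.52%.
After the change, unemployed and labor force both fall by 2.55 → E = 118.64, U = 11.40, labor force = 130.04 million.
New unemployment rate = 11.40 / 130.04 = 8.77%.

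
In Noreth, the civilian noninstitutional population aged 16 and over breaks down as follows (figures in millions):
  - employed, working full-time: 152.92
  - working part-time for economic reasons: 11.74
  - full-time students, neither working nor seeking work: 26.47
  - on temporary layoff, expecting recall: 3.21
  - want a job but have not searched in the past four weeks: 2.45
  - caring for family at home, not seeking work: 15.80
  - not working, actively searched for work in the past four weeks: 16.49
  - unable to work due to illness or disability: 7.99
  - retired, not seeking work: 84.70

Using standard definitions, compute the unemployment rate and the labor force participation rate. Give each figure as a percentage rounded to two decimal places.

Employed = 152.92 + 11.74 = 164.66 million (anyone who worked, including part-time for economic reasons, counts as employed).
Unemployed = 3.21 + 16.49 = 19.70 million (jobless and actively searching, or on temporary layoff).
Labor force = 164.66 + 19.70 = 184.36 million.
Not in labor force = 26.47 + 2.45 + 15.80 + 7.99 + 84.70 = 137.41 million (those not working and not actively searching are outside the labor force — including those who want a job but have given up searching).
Civilian working-age population = 184.36 + 137.41 = 321.77 million.
Unemployment rate = 19.70 / 184.36 = 10.69%.
Labor force participation rate = 184.36 / 321.77 = 57.30%.

Unemployment rate ≈ 10.69%; labor force participation rate ≈ 57.30%.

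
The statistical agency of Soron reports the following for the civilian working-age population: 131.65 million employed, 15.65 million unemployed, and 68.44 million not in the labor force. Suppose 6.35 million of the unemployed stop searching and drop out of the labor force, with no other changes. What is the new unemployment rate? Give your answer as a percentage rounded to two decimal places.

Initially, labor force = 131.65 + 15.65 = 147.30 million, so u = 15.65/147.30 = 10.62%.
After the change, unemployed and labor force both fall by 6.35 → E = 131.65, U = 9.30, labor force = 140.95 million.
New unemployment rate = 9.30 / 140.95 = 6.60%.

New unemployment rate ≈ 6.60%.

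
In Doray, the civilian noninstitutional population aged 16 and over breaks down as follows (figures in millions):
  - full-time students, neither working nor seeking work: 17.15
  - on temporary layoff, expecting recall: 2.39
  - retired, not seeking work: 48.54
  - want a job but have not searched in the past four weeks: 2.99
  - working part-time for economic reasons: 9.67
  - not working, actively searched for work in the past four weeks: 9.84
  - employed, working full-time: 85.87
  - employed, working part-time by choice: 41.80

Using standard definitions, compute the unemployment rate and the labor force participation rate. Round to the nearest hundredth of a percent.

Employed = 9.67 + 85.87 + 41.80 = 137.34 million (anyone who worked, including part-time for economic reasons, counts as employed).
Unemployed = 2.39 + 9.84 = 12.23 million (jobless and actively searching, or on temporary layoff).
Labor force = 137.34 + 12.23 = 149.57 million.
Not in labor force = 17.15 + 48.54 + 2.99 = 68.68 million (those not working and not actively searching are outside the labor force — including those who want a job but have given up searching).
Civilian working-age population = 149.57 + 68.68 = 218.25 million.
Unemployment rate = 12.23 / 149.57 = 8.18%.
Labor force participation rate = 149.57 / 218.25 = 68.53%.

Unemployment rate ≈ 8.18%; labor force participation rate ≈ 68.53%.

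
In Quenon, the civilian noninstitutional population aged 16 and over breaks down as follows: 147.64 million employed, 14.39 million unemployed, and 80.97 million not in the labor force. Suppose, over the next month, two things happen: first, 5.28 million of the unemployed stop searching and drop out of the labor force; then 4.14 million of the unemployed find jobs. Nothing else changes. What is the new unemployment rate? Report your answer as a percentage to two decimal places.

New unemployment rate ≈ 3.17%.

Initially, labor force = 147.64 + 14.39 = 162.03 million, so u = 14.39/162.03 = 8.88%.
After the first change, unemployed and labor force both fall by 5.28 → E = 147.64, U = 9.11, labor force = 156.75 million.
After the second change, unemployed falls and employed rises by 4.14; labor force unchanged → E = 151.78, U = 4.97, labor force = 156.75 million.
New unemployment rate = 4.97 / 156.75 = 3.17%.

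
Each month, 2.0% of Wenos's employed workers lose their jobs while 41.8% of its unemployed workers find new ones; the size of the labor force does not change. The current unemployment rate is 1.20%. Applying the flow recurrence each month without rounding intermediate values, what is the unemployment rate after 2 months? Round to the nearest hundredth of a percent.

Unemployment rate after two months ≈ 3.50%.

With a fixed labor force, u_{t+1} = u_t + s·(1−u_t) − f·u_t = u_t·(1−s−f) + s.
Here 1−s−f = 0.562 and s = 0.020.
u_1 = 0.012000 × 0.562 + 0.020 = 0.026744.
u_2 = 0.026744 × 0.562 + 0.020 = 0.035030.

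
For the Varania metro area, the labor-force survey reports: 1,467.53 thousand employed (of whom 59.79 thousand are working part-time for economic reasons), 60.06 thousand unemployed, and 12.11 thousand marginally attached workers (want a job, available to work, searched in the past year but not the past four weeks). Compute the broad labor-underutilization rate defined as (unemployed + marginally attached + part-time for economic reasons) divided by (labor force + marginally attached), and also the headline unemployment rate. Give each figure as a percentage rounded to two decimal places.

Labor force = 1,467.53 + 60.06 = 1,527.59 thousand.
Numerator = 60.06 + 12.11 + 59.79 = 131.96 thousand.
Denominator = 1,527.59 + 12.11 = 1,539.70 thousand.
Broad rate = 131.96 / 1,539.70 = 8.57%.
Headline unemployment rate = 60.06 / 1,527.59 = 3.93%.

Broad underutilization rate ≈ 8.57%; headline unemployment rate ≈ 3.93%.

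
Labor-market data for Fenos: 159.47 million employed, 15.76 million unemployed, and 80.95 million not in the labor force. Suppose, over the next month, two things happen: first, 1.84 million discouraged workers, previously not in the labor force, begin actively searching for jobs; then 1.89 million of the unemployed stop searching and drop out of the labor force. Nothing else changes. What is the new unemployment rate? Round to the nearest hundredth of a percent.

New unemployment rate ≈ 8.97%.

Initially, labor force = 159.47 + 15.76 = 175.23 million, so u = 15.76/175.23 = 8.99%.
After the first change, unemployed and labor force both rise by 1.84 → E = 159.47, U = 17.60, labor force = 177.07 million.
After the second change, unemployed and labor force both fall by 1.89 → E = 159.47, U = 15.71, labor force = 175.18 million.
New unemployment rate = 15.71 / 175.18 = 8.97%.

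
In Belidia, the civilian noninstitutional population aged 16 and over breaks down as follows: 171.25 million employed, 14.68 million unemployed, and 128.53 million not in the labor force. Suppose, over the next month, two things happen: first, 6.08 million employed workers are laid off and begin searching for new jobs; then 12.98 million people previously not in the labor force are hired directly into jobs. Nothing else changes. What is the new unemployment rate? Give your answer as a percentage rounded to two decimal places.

New unemployment rate ≈ 10.44%.

Initially, labor force = 171.25 + 14.68 = 185.93 million, so u = 14.68/185.93 = 7.90%.
After the first change, employed falls and unemployed rises by 6.08; labor force unchanged → E = 165.17, U = 20.76, labor force = 185.93 million.
After the second change, employed and labor force both rise by 12.98; unemployed unchanged → E = 178.15, U = 20.76, labor force = 198.91 million.
New unemployment rate = 20.76 / 198.91 = 10.44%.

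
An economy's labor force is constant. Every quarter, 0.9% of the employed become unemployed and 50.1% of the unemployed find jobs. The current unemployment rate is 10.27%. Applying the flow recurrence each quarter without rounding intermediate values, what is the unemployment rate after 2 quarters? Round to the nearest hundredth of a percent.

With a fixed labor force, u_{t+1} = u_t + s·(1−u_t) − f·u_t = u_t·(1−s−f) + s.
Here 1−s−f = 0.490 and s = 0.009.
u_1 = 0.102700 × 0.490 + 0.009 = 0.059323.
u_2 = 0.059323 × 0.490 + 0.009 = 0.038068.

Unemployment rate after two quarters ≈ 3.81%.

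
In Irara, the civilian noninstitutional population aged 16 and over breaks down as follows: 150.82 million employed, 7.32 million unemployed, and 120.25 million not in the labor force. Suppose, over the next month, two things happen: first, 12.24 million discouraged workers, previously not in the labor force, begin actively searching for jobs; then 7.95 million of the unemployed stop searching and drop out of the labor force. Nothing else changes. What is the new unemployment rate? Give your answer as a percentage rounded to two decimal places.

New unemployment rate ≈ 7.15%.

Initially, labor force = 150.82 + 7.32 = 158.14 million, so u = 7.32/158.14 = 4.63%.
After the first change, unemployed and labor force both rise by 12.24 → E = 150.82, U = 19.56, labor force = 170.38 million.
After the second change, unemployed and labor force both fall by 7.95 → E = 150.82, U = 11.61, labor force = 162.43 million.
New unemployment rate = 11.61 / 162.43 = 7.15%.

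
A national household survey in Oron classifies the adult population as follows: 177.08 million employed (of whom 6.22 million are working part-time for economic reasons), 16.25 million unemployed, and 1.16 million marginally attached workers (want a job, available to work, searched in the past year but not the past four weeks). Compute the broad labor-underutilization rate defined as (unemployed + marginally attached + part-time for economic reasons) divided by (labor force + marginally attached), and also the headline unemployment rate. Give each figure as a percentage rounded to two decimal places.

Broad underutilization rate ≈ 12.15%; headline unemployment rate ≈ 8.41%.

Labor force = 177.08 + 16.25 = 193.33 million.
Numerator = 16.25 + 1.16 + 6.22 = 23.63 million.
Denominator = 193.33 + 1.16 = 194.49 million.
Broad rate = 23.63 / 194.49 = 12.15%.
Headline unemployment rate = 16.25 / 193.33 = 8.41%.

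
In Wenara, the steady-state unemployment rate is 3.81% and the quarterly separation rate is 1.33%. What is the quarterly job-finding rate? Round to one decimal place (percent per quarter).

Job-finding rate ≈ 33.6% per quarter.

From u* = s/(s+f): f = s·(1−u)/u.
f = 1.33 × (1 − 0.0381) / 0.0381 = 1.2793 / 0.0381 ≈ 33.6% per quarter.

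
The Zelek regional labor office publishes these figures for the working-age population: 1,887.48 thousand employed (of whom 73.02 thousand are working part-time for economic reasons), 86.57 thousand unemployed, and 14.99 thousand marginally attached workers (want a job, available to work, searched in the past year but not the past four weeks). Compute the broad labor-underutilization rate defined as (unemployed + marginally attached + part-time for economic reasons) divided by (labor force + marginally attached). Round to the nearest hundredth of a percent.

Broad underutilization rate ≈ 8.78%.

Labor force = 1,887.48 + 86.57 = 1,974.05 thousand.
Numerator = 86.57 + 14.99 + 73.02 = 174.58 thousand.
Denominator = 1,974.05 + 14.99 = 1,989.04 thousand.
Broad rate = 174.58 / 1,989.04 = 8.78%.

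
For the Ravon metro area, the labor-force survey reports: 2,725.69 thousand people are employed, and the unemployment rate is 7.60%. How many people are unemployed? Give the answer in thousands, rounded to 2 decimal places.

Let U be the number unemployed. The labor force is E + U, and U/(E+U) = 0.0760.
So U = 0.0760 × 2,725.69 / (1 − 0.0760) = 207.1524 / 0.9240 ≈ 224.19 thousand.

About 224.19 thousand are unemployed.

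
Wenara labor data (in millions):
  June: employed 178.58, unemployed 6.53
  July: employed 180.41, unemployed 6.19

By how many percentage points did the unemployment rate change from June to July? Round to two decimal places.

The unemployment rate changed by −0.21 percentage points.

June: labor force = 178.58 + 6.53 = 185.11; u = 6.53/185.11 = 3.53%.
July: labor force = 180.41 + 6.19 = 186.60; u = 6.19/186.60 = 3.32%.
Change = 3.32% − 3.53% = −0.21 pp.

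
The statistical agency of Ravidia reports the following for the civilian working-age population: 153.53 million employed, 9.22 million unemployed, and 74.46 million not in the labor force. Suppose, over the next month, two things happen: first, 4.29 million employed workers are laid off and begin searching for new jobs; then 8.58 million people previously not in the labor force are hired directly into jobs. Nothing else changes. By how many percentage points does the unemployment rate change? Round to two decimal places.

The unemployment rate changes by +2.22 percentage points.

Initially, labor force = 153.53 + 9.22 = 162.75 million, so u = 9.22/162.75 = 5.67%.
After the first change, employed falls and unemployed rises by 4.29; labor force unchanged → E = 149.24, U = 13.51, labor force = 162.75 million.
After the second change, employed and labor force both rise by 8.58; unemployed unchanged → E = 157.82, U = 13.51, labor force = 171.33 million.
New unemployment rate = 13.51 / 171.33 = 7.89%.
Change = 7.89% − 5.67% = +2.22 percentage points.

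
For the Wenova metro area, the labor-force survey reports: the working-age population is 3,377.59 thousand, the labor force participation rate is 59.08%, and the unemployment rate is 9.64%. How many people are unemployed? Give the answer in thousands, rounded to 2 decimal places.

About 192.36 thousand are unemployed.

Labor force = 0.5908 × 3,377.59 = 1,995.48 thousand.
Unemployed = 0.0964 × 1,995.48 ≈ 192.36 thousand.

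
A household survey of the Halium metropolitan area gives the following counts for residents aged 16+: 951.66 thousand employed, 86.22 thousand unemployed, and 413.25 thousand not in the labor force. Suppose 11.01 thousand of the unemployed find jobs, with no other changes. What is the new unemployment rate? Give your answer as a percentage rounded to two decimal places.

Initially, labor force = 951.66 + 86.22 = 1,037.88 thousand, so u = 86.22/1,037.88 = 8.31%.
After the change, unemployed falls and employed rises by 11.01; labor force unchanged → E = 962.67, U = 75.21, labor force = 1,037.88 thousand.
New unemployment rate = 75.21 / 1,037.88 = 7.25%.

New unemployment rate ≈ 7.25%.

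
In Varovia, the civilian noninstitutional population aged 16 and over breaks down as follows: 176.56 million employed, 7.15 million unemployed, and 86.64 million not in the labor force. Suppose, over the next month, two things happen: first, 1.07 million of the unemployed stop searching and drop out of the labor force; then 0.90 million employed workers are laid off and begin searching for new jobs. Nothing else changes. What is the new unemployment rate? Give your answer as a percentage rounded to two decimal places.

Initially, labor force = 176.56 + 7.15 = 183.71 million, so u = 7.15/183.71 = 3.89%.
After the first change, unemployed and labor force both fall by 1.07 → E = 176.56, U = 6.08, labor force = 182.64 million.
After the second change, employed falls and unemployed rises by 0.90; labor force unchanged → E = 175.66, U = 6.98, labor force = 182.64 million.
New unemployment rate = 6.98 / 182.64 = 3.82%.

New unemployment rate ≈ 3.82%.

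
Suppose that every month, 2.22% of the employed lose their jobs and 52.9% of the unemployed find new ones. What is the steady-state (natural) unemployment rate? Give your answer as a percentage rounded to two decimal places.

Steady-state unemployment rate ≈ 4.03%.

At steady state the flows balance: s·E = f·U, so U/(E+U) = s/(s+f).
u* = 2.22 / (2.22 + 52.9) = 2.22 / 55.12 = 4.03%.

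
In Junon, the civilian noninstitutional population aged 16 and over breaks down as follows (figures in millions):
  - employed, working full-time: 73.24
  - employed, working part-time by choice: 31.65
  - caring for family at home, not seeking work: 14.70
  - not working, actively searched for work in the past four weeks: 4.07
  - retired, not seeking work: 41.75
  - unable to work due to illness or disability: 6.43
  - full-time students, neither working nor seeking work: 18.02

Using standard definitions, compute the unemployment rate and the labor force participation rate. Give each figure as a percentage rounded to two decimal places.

Employed = 73.24 + 31.65 = 104.89 million.
Unemployed = 4.07 million.
Labor force = 104.89 + 4.07 = 108.96 million.
Not in labor force = 14.70 + 41.75 + 6.43 + 18.02 = 80.90 million (those not working and not actively searching are outside the labor force).
Civilian working-age population = 108.96 + 80.90 = 189.86 million.
Unemployment rate = 4.07 / 108.96 = 3.74%.
Labor force participation rate = 108.96 / 189.86 = 57.39%.

Unemployment rate ≈ 3.74%; labor force participation rate ≈ 57.39%.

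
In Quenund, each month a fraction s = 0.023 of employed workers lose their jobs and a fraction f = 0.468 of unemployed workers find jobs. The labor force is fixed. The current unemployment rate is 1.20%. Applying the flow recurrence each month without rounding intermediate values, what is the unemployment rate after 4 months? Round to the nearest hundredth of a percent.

With a fixed labor force, u_{t+1} = u_t + s·(1−u_t) − f·u_t = u_t·(1−s−f) + s.
Here 1−s−f = 0.509 and s = 0.023.
u_1 = 0.012000 × 0.509 + 0.023 = 0.029108.
u_2 = 0.029108 × 0.509 + 0.023 = 0.037816.
u_3 = 0.037816 × 0.509 + 0.023 = 0.042248.
u_4 = 0.042248 × 0.509 + 0.023 = 0.044504.

Unemployment rate after four months ≈ 4.45%.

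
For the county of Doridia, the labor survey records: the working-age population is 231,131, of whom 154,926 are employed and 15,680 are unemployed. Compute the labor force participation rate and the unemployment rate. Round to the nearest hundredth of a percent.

Labor force = employed + unemployed = 154,926 + 15,680 = 170,606.
Unemployment rate = 15,680 / 170,606 = 9.19%.
Labor force participation rate = 170,606 / 231,131 = 73.81%.

Labor force participation rate ≈ 73.81%; unemployment rate ≈ 9.19%.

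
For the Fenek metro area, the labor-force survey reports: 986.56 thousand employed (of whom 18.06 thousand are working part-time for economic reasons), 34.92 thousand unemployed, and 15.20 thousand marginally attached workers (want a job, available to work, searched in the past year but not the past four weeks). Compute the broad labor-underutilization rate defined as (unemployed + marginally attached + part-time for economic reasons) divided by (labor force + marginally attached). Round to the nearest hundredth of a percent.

Broad underutilization rate ≈ 6.58%.

Labor force = 986.56 + 34.92 = 1,021.48 thousand.
Numerator = 34.92 + 15.20 + 18.06 = 68.18 thousand.
Denominator = 1,021.48 + 15.20 = 1,036.68 thousand.
Broad rate = 68.18 / 1,036.68 = 6.58%.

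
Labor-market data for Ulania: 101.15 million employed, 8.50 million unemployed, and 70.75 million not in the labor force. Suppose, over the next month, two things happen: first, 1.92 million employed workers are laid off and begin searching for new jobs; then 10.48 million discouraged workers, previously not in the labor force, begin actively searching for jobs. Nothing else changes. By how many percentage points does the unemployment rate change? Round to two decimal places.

The unemployment rate changes by +9.65 percentage points.

Initially, labor force = 101.15 + 8.50 = 109.65 million, so u = 8.50/109.65 = 7.75%.
After the first change, employed falls and unemployed rises by 1.92; labor force unchanged → E = 99.23, U = 10.42, labor force = 109.65 million.
After the second change, unemployed and labor force both rise by 10.48 → E = 99.23, U = 20.90, labor force = 120.13 million.
New unemployment rate = 20.90 / 120.13 = 17.40%.
Change = 17.40% − 7.75% = +9.65 percentage points.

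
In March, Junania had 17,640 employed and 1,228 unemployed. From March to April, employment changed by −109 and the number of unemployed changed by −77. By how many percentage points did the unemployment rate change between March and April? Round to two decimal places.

The unemployment rate changed by −0.35 percentage points.

March: labor force = 17,640 + 1,228 = 18,868; u = 1,228/18,868 = 6.51%.
April: labor force = 17,531 + 1,151 = 18,682; u = 1,151/18,682 = 6.16%.
Change = 6.16% − 6.51% = −0.35 pp.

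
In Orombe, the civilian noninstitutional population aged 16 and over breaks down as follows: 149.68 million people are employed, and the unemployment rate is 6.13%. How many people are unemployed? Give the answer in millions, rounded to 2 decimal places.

Let U be the number unemployed. The labor force is E + U, and U/(E+U) = 0.0613.
So U = 0.0613 × 149.68 / (1 − 0.0613) = 9.1754 / 0.9387 ≈ 9.77 million.

About 9.77 million are unemployed.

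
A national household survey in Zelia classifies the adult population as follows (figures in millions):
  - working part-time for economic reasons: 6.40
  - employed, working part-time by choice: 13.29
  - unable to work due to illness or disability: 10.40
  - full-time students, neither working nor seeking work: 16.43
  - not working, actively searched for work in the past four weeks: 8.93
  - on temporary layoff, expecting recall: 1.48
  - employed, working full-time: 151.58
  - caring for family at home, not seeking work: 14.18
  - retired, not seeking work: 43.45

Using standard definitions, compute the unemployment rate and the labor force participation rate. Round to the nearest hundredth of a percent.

Unemployment rate ≈ 5.73%; labor force participation rate ≈ 68.26%.

Employed = 6.40 + 13.29 + 151.58 = 171.27 million (anyone who worked, including part-time for economic reasons, counts as employed).
Unemployed = 8.93 + 1.48 = 10.41 million (jobless and actively searching, or on temporary layoff).
Labor force = 171.27 + 10.41 = 181.68 million.
Not in labor force = 10.40 + 16.43 + 14.18 + 43.45 = 84.46 million (those not working and not actively searching are outside the labor force).
Civilian working-age population = 181.68 + 84.46 = 266.14 million.
Unemployment rate = 10.41 / 181.68 = 5.73%.
Labor force participation rate = 181.68 / 266.14 = 68.26%.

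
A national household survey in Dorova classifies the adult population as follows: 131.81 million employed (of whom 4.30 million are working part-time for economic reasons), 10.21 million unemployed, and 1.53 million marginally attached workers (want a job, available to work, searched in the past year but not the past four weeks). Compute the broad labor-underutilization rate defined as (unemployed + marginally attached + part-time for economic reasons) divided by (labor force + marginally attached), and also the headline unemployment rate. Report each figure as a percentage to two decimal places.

Labor force = 131.81 + 10.21 = 142.02 million.
Numerator = 10.21 + 1.53 + 4.30 = 16.04 million.
Denominator = 142.02 + 1.53 = 143.55 million.
Broad rate = 16.04 / 143.55 = 11.17%.
Headline unemployment rate = 10.21 / 142.02 = 7.19%.

Broad underutilization rate ≈ 11.17%; headline unemployment rate ≈ 7.19%.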